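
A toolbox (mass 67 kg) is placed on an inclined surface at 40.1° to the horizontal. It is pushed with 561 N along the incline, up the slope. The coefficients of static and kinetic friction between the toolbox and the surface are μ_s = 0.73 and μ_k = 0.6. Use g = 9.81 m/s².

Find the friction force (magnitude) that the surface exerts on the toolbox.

Perpendicular to the surface, N = m g cos θ = 67·9.81·cos 40.1° = 502.8 N.
The friction needed for equilibrium is m g sin θ − P = 423.4 − 561 = -137.6 N, measured positive up-slope.
Static friction can supply at most μ_s N = 367 N.
Since |-137.6| ≤ 367 N, the toolbox remains in static equilibrium and friction takes exactly the required value.

f ≈ 138 N (down the incline)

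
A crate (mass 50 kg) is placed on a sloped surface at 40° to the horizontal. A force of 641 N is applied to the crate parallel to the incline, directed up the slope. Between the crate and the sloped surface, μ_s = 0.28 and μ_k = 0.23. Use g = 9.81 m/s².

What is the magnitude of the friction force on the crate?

The normal reaction is N = m g cos θ = 375.7 N.
The friction needed for equilibrium is m g sin θ − P = 315.3 − 641 = -325.7 N, measured positive up-slope.
Static friction can supply at most μ_s N = 105.2 N.
|-325.7| exceeds 105.2 N, so the crate slips up-slope; friction is kinetic, f = μ_k N = 0.23×375.7 = 86.4 N.

f ≈ 86.4 N (down the incline)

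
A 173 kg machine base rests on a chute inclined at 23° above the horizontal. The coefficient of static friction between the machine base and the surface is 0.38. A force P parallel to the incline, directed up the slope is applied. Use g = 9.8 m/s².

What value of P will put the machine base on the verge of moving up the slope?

At impending motion up the slope, friction acts down-slope at its limit: f = μ_s N.
P is parallel to the surface, so N = m g cos θ = 1560 N.
Along the incline: P = m g sin θ + μ_s N = 662 + 0.38×1560 = 1260 N.

P ≈ 1260 N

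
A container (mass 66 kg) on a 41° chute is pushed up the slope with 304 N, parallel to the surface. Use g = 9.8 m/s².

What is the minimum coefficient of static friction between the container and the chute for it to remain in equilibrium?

N = m g cos θ = 488.1 N.
Friction must make up the shortfall along the incline: f = m g sin θ − P = 424.3 − 304 = 120.3 N.
At the threshold f = μ_s N, so μ_s,min = 120.3/488.1 = 0.247.

μ_s,min ≈ 0.247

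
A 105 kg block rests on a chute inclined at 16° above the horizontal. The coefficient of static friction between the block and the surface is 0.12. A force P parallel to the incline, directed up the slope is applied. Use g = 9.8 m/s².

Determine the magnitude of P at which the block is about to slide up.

At impending motion up the slope, friction acts down-slope at its limit: f = μ_s N.
P is parallel to the surface, so N = m g cos θ = 989 N.
Along the incline: P = m g sin θ + μ_s N = 284 + 0.12×989 = 402 N.

P ≈ 402 N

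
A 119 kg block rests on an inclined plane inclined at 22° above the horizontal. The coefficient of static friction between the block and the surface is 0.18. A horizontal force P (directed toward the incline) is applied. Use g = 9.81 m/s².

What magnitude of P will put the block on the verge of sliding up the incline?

At impending motion up the slope, friction acts down-slope at its limit: f = μ_s N.
Perpendicular to the incline: N = m g cos θ + P sin θ.
Along the incline: P cos θ = m g sin θ + μ_s N = m g sin θ + μ_s (m g cos θ + P sin θ).
Solving, P (cos θ − μ_s sin θ) = m g (sin θ + μ_s cos θ), so P = 119×9.81×(sin 22° + 0.18 cos 22°)/(cos 22° − 0.18 sin 22°) = 1170×0.5415/0.8598 = 735 N.

P ≈ 735 N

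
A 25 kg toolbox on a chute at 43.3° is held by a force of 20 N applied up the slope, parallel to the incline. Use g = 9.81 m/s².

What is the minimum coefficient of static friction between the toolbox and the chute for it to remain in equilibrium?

μ_s,min ≈ 0.83

N = m g cos θ = 178.5 N.
Friction must make up the shortfall along the incline: f = m g sin θ − P = 168.2 − 20 = 148.2 N.
At the threshold f = μ_s N, so μ_s,min = 148.2/178.5 = 0.83.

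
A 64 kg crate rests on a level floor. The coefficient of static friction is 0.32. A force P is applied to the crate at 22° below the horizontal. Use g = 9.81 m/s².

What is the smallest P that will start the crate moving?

P ≈ 249 N

N = m g + P sin α (the push presses the crate into the level floor).
At impending slip, P cos α = μ_s N = μ_s (m g + P sin α).
Solving: P (cos α − μ_s sin α) = μ_s m g → P = 0.32×628/(cos 22° − 0.32 sin 22°) = 201/0.8073 = 249 N.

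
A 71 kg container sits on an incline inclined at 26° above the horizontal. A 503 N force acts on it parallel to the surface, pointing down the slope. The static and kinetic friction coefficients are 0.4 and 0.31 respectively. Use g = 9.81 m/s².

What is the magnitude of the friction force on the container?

f ≈ 194 N (up the incline)

Perpendicular to the surface, N = m g cos θ = 71·9.81·cos 26° = 626 N.
For equilibrium along the incline the friction force must supply f = m g sin θ + P = 305.3 + 503 = 808.3 N (positive meaning up-slope).
The static-friction ceiling is μ_s N = 0.4 × 626 = 250.4 N.
|808.3| exceeds 250.4 N, so the container slips down-slope; friction is kinetic, f = μ_k N = 0.31×626 = 194 N.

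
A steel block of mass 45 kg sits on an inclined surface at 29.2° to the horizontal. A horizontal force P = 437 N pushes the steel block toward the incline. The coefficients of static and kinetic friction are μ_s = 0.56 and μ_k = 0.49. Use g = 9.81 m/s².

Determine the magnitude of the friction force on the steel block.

f ≈ 166 N (down the incline)

Resolve perpendicular to the incline: N = m g cos θ + P sin θ = 45×9.81×cos 29.2° + 437×sin 29.2° = 598.5 N.
Parallel to the incline: P cos θ − m g sin θ = 381.5 − 215.4 = 166.1 N; the friction needed to balance this is 166.1 N acting down the slope.
The limit of static friction is μ_s N = 335.2 N.
|f_req| = 166.1 ≤ 335.2 N → the steel block is in equilibrium; friction equals the required value.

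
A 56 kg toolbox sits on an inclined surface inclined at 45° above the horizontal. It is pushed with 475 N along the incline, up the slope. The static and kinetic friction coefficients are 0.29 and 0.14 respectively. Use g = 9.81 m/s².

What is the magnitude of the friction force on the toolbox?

f ≈ 86.5 N (down the incline)

The normal reaction is N = m g cos θ = 388.5 N.
Parallel to the incline, ΣF = 0 gives f = m g sin θ − P = 388.5 − 475 = -86.54 N (up-slope positive).
Maximum static friction available: μ_s N = 0.29 × 388.5 = 112.7 N.
Since |-86.54| ≤ 112.7 N, static friction is sufficient; f equals the required value, not μ_s N.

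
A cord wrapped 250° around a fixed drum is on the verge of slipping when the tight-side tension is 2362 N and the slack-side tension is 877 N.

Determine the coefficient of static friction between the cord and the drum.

μ ≈ 0.227

T₂/T₁ = e^{μβ} → μ = ln(T₂/T₁)/β.
β = 250° = 4.363 rad.
μ = ln(2362/877)/4.363 = ln(2.693)/4.363 = 0.227.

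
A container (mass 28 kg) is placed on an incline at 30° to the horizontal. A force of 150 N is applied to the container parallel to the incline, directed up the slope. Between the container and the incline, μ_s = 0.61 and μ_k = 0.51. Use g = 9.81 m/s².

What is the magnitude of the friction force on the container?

f ≈ 12.7 N (down the incline)

Normal force: N = m g cos θ = 28 × 9.81 × cos 30° = 237.9 N.
The friction needed for equilibrium is m g sin θ − P = 137.3 − 150 = -12.66 N, measured positive up-slope.
Static friction can supply at most μ_s N = 145.1 N.
Since |-12.66| ≤ 145.1 N, static friction is sufficient; f equals the required value, not μ_s N.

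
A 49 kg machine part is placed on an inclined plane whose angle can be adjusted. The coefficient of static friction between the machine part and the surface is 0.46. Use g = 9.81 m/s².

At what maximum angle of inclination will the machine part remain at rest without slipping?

θ_max ≈ 24.7°

At the slip threshold, m g sin θ = μ_s · m g cos θ, so tan θ = μ_s.
θ_max = arctan(0.46) = 24.7°.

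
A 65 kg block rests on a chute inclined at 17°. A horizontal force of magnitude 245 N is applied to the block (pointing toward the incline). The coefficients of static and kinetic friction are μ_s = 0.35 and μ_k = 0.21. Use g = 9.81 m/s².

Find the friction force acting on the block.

Resolve perpendicular to the incline: N = m g cos θ + P sin θ = 65×9.81×cos 17° + 245×sin 17° = 681.4 N.
Parallel to the incline: P cos θ − m g sin θ = 234.3 − 186.4 = 47.86 N; the friction needed to balance this is 47.86 N acting down the slope.
The limit of static friction is μ_s N = 238.5 N.
Since 47.86 N is within the 238.5 N limit, the block stays put and friction is exactly 47.9 N.

f ≈ 47.9 N (down the incline)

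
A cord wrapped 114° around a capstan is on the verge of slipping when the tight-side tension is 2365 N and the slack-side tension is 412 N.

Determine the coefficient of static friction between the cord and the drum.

T₂/T₁ = e^{μβ} → μ = ln(T₂/T₁)/β.
β = 114° = 1.99 rad.
μ = ln(2365/412)/1.99 = ln(5.74)/1.99 = 0.878.

μ ≈ 0.878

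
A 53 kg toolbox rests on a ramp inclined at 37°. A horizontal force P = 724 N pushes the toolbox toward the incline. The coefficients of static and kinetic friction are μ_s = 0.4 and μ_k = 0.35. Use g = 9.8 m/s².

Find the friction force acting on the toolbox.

Normal direction: N = m g cos θ + P sin θ = 850.5 N.
Along the incline, the net driving force (taking up-slope positive) is P cos θ − m g sin θ = 578.2 − 312.6 = 265.6 N, so equilibrium requires friction f = -265.6 N (down-slope).
The limit of static friction is μ_s N = 340.2 N.
Since 265.6 N is within the 340.2 N limit, the toolbox stays put and friction is exactly 266 N.

f ≈ 266 N (down the incline)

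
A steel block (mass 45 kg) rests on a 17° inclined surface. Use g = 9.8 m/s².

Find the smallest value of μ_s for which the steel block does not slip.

μ_s,min ≈ 0.306

At the slip threshold m g sin θ = μ_s m g cos θ, so μ_s,min = tan θ.
μ_s,min = tan 17° = 0.306.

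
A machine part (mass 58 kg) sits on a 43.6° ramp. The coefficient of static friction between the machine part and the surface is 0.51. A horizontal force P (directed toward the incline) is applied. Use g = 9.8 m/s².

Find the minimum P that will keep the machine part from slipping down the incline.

The machine part tends to slide down (tan θ > μ_s), so at the point of impending slip friction acts up-slope at its limit: f = μ_s N.
Perpendicular to the incline: N = m g cos θ + P sin θ.
Along the incline: P cos θ + μ_s N = m g sin θ, i.e. P cos θ + μ_s (m g cos θ + P sin θ) = m g sin θ.
Solving, P (cos θ + μ_s sin θ) = m g (sin θ − μ_s cos θ), so P = 568×0.3203/1.076 = 169 N.

P_min ≈ 169 N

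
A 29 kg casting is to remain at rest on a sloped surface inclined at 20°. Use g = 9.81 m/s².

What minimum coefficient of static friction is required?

At the slip threshold m g sin θ = μ_s m g cos θ, so μ_s,min = tan θ.
μ_s,min = tan 20° = 0.364.

μ_s,min ≈ 0.364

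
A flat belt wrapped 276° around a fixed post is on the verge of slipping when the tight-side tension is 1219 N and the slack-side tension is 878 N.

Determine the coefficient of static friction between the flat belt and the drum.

T₂/T₁ = e^{μβ} → μ = ln(T₂/T₁)/β.
β = 276° = 4.817 rad.
μ = ln(1219/878)/4.817 = ln(1.388)/4.817 = 0.0681.

μ ≈ 0.0681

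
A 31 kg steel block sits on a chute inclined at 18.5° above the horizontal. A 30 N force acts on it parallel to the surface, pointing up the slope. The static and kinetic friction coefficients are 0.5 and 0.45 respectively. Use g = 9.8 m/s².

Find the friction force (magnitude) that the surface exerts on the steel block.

The normal reaction is N = m g cos θ = 288.1 N.
Parallel to the incline, ΣF = 0 gives f = m g sin θ − P = 96.4 − 30 = 66.4 N (up-slope positive).
Maximum static friction available: μ_s N = 0.5 × 288.1 = 144.1 N.
Since |66.4| ≤ 144.1 N, no slip — friction simply equals what equilibrium demands.

f ≈ 66.4 N (up the incline)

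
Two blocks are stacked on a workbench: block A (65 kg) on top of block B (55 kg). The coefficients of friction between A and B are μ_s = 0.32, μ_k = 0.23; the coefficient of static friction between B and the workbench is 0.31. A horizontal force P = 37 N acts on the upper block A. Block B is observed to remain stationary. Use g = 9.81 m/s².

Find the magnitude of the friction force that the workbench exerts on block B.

The normal force B exerts on A is simply A's weight, N₁ = 637.6 N.
So the A–B interface can sustain at most μ_s N₁ = 204 N of static friction.
Since P = 37 N ≤ 204 N, A does not slip on B; friction on A equals P = 37 N.
B experiences an equal 37 N forward from A (third law). B is in equilibrium, so the floor supplies f₂ = 37 N of static friction (limit μ_s(m_A+m_B)g = 364.9 N, not exceeded).

f ≈ 37 N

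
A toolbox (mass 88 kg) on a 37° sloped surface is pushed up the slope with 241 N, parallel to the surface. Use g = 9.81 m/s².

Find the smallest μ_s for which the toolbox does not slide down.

N = m g cos θ = 689.4 N.
Friction must make up the shortfall along the incline: f = m g sin θ − P = 519.5 − 241 = 278.5 N.
At the threshold f = μ_s N, so μ_s,min = 278.5/689.4 = 0.404.

μ_s,min ≈ 0.404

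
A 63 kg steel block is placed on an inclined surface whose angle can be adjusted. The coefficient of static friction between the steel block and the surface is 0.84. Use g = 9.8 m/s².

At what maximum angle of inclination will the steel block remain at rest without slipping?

At the slip threshold, m g sin θ = μ_s · m g cos θ, so tan θ = μ_s.
θ_max = arctan(0.84) = 40°.

θ_max ≈ 40°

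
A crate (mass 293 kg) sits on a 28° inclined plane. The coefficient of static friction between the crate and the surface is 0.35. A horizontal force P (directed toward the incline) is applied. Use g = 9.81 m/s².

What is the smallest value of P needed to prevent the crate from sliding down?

P_min ≈ 440 N

The crate tends to slide down (tan θ > μ_s), so at the point of impending slip friction acts up-slope at its limit: f = μ_s N.
Perpendicular to the incline: N = m g cos θ + P sin θ.
Along the incline: P cos θ + μ_s N = m g sin θ, i.e. P cos θ + μ_s (m g cos θ + P sin θ) = m g sin θ.
Solving, P (cos θ + μ_s sin θ) = m g (sin θ − μ_s cos θ), so P = 2870×0.1604/1.047 = 440 N.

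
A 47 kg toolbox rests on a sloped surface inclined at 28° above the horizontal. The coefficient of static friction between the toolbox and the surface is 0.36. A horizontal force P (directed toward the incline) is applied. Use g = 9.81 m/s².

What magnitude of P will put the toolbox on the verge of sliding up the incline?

P ≈ 508 N

At impending motion up the slope, friction acts down-slope at its limit: f = μ_s N.
Perpendicular to the incline: N = m g cos θ + P sin θ.
Along the incline: P cos θ = m g sin θ + μ_s N = m g sin θ + μ_s (m g cos θ + P sin θ).
Solving, P (cos θ − μ_s sin θ) = m g (sin θ + μ_s cos θ), so P = 47×9.81×(sin 28° + 0.36 cos 28°)/(cos 28° − 0.36 sin 28°) = 461×0.7873/0.7139 = 508 N.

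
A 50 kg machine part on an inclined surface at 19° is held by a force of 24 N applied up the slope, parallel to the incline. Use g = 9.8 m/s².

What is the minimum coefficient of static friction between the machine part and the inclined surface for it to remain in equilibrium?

N = m g cos θ = 463.3 N.
Friction must make up the shortfall along the incline: f = m g sin θ − P = 159.5 − 24 = 135.5 N.
At the threshold f = μ_s N, so μ_s,min = 135.5/463.3 = 0.293.

μ_s,min ≈ 0.293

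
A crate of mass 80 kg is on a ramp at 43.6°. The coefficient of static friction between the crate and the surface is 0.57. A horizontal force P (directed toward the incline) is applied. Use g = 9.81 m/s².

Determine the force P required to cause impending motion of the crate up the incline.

P ≈ 2610 N

At impending motion up the slope, friction acts down-slope at its limit: f = μ_s N.
Perpendicular to the incline: N = m g cos θ + P sin θ.
Along the incline: P cos θ = m g sin θ + μ_s N = m g sin θ + μ_s (m g cos θ + P sin θ).
Solving, P (cos θ − μ_s sin θ) = m g (sin θ + μ_s cos θ), so P = 80×9.81×(sin 43.6° + 0.57 cos 43.6°)/(cos 43.6° − 0.57 sin 43.6°) = 785×1.102/0.3311 = 2610 N.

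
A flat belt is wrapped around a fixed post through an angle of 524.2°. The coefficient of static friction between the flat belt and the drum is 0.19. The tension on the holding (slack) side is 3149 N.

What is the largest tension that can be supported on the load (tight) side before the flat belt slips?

At impending slip the capstan equation gives T₂/T₁ = e^{μβ} with β in radians.
β = 524.2° × π/180 = 9.149 rad.
e^{μβ} = e^{0.19×9.149} = 5.688.
T₂ = T₁ · e^{μβ} = 3149 × 5.688 = 17900 N.

T_max ≈ 17900 N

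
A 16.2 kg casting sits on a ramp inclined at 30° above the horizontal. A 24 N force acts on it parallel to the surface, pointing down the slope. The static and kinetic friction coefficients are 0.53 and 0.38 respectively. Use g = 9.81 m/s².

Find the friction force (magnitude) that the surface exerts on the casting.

Perpendicular to the surface, N = m g cos θ = 16.2·9.81·cos 30° = 137.6 N.
Parallel to the incline, ΣF = 0 gives f = m g sin θ + P = 79.46 + 24 = 103.5 N (up-slope positive).
The static-friction ceiling is μ_s N = 0.53 × 137.6 = 72.94 N.
|103.5| exceeds 72.94 N, so the casting slips down-slope; friction is kinetic, f = μ_k N = 0.38×137.6 = 52.3 N.

f ≈ 52.3 N (up the incline)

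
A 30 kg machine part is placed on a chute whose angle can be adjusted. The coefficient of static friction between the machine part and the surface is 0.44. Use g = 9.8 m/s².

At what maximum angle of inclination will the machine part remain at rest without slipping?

At the slip threshold, m g sin θ = μ_s · m g cos θ, so tan θ = μ_s.
θ_max = arctan(0.44) = 23.7°.

θ_max ≈ 23.7°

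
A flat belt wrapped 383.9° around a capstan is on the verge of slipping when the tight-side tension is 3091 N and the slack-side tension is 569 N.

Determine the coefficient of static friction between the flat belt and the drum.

T₂/T₁ = e^{μβ} → μ = ln(T₂/T₁)/β.
β = 383.9° = 6.7 rad.
μ = ln(3091/569)/6.7 = ln(5.432)/6.7 = 0.253.

μ ≈ 0.253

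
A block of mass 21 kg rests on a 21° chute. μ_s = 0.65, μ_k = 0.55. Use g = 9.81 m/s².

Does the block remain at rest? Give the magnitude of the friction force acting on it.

f ≈ 73.8 N

N = m g cos θ = 192 N.
Down-slope weight component: m g sin θ = 73.8 N.
μ_s N = 125 N.
73.8 ≤ 125 N, so it stays put; friction = 73.8 N.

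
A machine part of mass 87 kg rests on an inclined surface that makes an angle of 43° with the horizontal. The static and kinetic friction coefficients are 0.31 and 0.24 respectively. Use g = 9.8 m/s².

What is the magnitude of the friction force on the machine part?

f ≈ 150 N (up the incline)

The normal reaction is N = m g cos θ = 623.6 N.
For equilibrium along the incline, friction must balance the weight component: f = m g sin θ = 581.5 N up the slope.
The static-friction ceiling is μ_s N = 0.31 × 623.6 = 193.3 N.
Since |581.5| > 193.3 N, static friction cannot hold it; the machine part slides down the incline and kinetic friction applies: f = μ_k N = 0.24 × 623.6 = 150 N.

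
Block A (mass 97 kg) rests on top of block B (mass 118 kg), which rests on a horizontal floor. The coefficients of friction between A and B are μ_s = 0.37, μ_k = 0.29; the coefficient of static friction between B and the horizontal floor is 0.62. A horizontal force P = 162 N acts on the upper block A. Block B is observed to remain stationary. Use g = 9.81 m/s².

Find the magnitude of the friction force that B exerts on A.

Normal force at the A–B interface: N₁ = m_A g = 951.6 N.
So the A–B interface can sustain at most μ_s N₁ = 352.1 N of static friction.
P = 162 N is within that limit, so A and B move together (both at rest); the A–B friction is simply f₁ = P = 162 N.
B experiences an equal 162 N forward from A (third law). B is in equilibrium, so the floor supplies f₂ = 162 N of static friction (limit μ_s(m_A+m_B)g = 1308 N, not exceeded).

f ≈ 162 N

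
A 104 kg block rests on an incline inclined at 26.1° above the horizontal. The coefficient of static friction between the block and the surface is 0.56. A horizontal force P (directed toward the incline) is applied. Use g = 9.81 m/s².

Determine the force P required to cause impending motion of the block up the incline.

P ≈ 1480 N

At impending motion up the slope, friction acts down-slope at its limit: f = μ_s N.
Perpendicular to the incline: N = m g cos θ + P sin θ.
Along the incline: P cos θ = m g sin θ + μ_s N = m g sin θ + μ_s (m g cos θ + P sin θ).
Solving, P (cos θ − μ_s sin θ) = m g (sin θ + μ_s cos θ), so P = 104×9.81×(sin 26.1° + 0.56 cos 26.1°)/(cos 26.1° − 0.56 sin 26.1°) = 1020×0.9428/0.6517 = 1480 N.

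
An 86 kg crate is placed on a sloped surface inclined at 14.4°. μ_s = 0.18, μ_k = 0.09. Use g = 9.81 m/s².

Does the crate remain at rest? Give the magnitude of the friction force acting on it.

f ≈ 73.5 N

N = m g cos θ = 817 N.
Down-slope weight component: m g sin θ = 210 N.
μ_s N = 147 N.
210 > 147 N, so it slides; kinetic friction f = μ_k N = 0.09×817 = 73.5 N.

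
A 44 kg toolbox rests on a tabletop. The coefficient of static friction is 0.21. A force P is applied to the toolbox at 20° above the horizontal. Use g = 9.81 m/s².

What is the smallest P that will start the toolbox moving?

N = m g − P sin α (the pull lifts the toolbox).
At impending slip, P cos α = μ_s N = μ_s (m g − P sin α).
Solving: P (cos α + μ_s sin α) = μ_s m g → P = 0.21×432/(cos 20° + 0.21 sin 20°) = 90.6/1.012 = 89.6 N.

P ≈ 89.6 N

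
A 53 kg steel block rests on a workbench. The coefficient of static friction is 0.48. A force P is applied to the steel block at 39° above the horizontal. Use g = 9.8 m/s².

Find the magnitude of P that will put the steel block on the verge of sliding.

P ≈ 231 N

N = m g − P sin α (the pull lifts the steel block).
At impending slip, P cos α = μ_s N = μ_s (m g − P sin α).
Solving: P (cos α + μ_s sin α) = μ_s m g → P = 0.48×519/(cos 39° + 0.48 sin 39°) = 249/1.079 = 231 N.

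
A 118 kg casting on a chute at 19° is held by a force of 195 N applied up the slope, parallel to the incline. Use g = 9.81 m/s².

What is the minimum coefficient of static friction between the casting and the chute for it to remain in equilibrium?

μ_s,min ≈ 0.166

N = m g cos θ = 1095 N.
Friction must make up the shortfall along the incline: f = m g sin θ − P = 376.9 − 195 = 181.9 N.
At the threshold f = μ_s N, so μ_s,min = 181.9/1095 = 0.166.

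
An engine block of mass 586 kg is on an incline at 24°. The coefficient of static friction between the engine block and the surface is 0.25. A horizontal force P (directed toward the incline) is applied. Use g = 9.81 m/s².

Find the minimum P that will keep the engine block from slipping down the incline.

The engine block tends to slide down (tan θ > μ_s), so at the point of impending slip friction acts up-slope at its limit: f = μ_s N.
Perpendicular to the incline: N = m g cos θ + P sin θ.
Along the incline: P cos θ + μ_s N = m g sin θ, i.e. P cos θ + μ_s (m g cos θ + P sin θ) = m g sin θ.
Solving, P (cos θ + μ_s sin θ) = m g (sin θ − μ_s cos θ), so P = 5750×0.1784/1.015 = 1010 N.

P_min ≈ 1010 N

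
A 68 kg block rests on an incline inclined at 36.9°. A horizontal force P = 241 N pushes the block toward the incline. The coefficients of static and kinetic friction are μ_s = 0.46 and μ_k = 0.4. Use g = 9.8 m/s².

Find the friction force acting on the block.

f ≈ 207 N (up the incline)

The horizontal push has a component P sin θ into the surface, so N = m g cos θ + P sin θ = 532.9 + 144.7 = 677.6 N.
Along the incline, the net driving force (taking up-slope positive) is P cos θ − m g sin θ = 192.7 − 400.1 = -207.4 N, so equilibrium requires friction f = 207.4 N (up-slope).
Maximum static friction: μ_s N = 0.46 × 677.6 = 311.7 N.
Since 207.4 N is within the 311.7 N limit, the block stays put and friction is exactly 207 N.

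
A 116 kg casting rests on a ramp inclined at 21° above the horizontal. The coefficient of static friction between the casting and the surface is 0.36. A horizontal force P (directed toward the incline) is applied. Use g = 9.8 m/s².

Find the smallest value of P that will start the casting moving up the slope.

At impending motion up the slope, friction acts down-slope at its limit: f = μ_s N.
Perpendicular to the incline: N = m g cos θ + P sin θ.
Along the incline: P cos θ = m g sin θ + μ_s N = m g sin θ + μ_s (m g cos θ + P sin θ).
Solving, P (cos θ − μ_s sin θ) = m g (sin θ + μ_s cos θ), so P = 116×9.8×(sin 21° + 0.36 cos 21°)/(cos 21° − 0.36 sin 21°) = 1140×0.6945/0.8046 = 981 N.

P ≈ 981 N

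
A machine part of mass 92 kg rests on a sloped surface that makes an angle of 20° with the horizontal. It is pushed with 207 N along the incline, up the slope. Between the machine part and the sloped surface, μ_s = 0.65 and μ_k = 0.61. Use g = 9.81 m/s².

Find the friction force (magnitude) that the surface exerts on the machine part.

f ≈ 102 N (up the incline)

Perpendicular to the surface, N = m g cos θ = 92·9.81·cos 20° = 848.1 N.
For equilibrium along the incline the friction force must supply f = m g sin θ − P = 308.7 − 207 = 101.7 N (positive meaning up-slope).
Maximum static friction available: μ_s N = 0.65 × 848.1 = 551.3 N.
Since |101.7| ≤ 551.3 N, static friction is sufficient; f equals the required value, not μ_s N.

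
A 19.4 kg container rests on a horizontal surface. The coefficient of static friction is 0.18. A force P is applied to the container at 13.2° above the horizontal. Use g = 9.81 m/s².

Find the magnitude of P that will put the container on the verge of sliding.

P ≈ 33.8 N

N = m g − P sin α (the pull lifts the container).
At impending slip, P cos α = μ_s N = μ_s (m g − P sin α).
Solving: P (cos α + μ_s sin α) = μ_s m g → P = 0.18×190/(cos 13.2° + 0.18 sin 13.2°) = 34.3/1.015 = 33.8 N.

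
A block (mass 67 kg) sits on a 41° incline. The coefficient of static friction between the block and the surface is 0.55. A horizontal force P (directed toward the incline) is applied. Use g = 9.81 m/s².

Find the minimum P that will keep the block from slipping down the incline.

P_min ≈ 142 N

The block tends to slide down (tan θ > μ_s), so at the point of impending slip friction acts up-slope at its limit: f = μ_s N.
Perpendicular to the incline: N = m g cos θ + P sin θ.
Along the incline: P cos θ + μ_s N = m g sin θ, i.e. P cos θ + μ_s (m g cos θ + P sin θ) = m g sin θ.
Solving, P (cos θ + μ_s sin θ) = m g (sin θ − μ_s cos θ), so P = 657×0.241/1.116 = 142 N.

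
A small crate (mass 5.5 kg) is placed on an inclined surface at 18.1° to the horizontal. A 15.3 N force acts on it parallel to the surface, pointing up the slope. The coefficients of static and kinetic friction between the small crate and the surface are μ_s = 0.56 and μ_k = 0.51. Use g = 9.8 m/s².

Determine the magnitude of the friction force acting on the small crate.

Normal force: N = m g cos θ = 5.5 × 9.8 × cos 18.1° = 51.23 N.
Parallel to the incline, ΣF = 0 gives f = m g sin θ − P = 16.75 − 15.3 = 1.445 N (up-slope positive).
The static-friction ceiling is μ_s N = 0.56 × 51.23 = 28.69 N.
Since |1.445| ≤ 28.69 N, static friction is sufficient; f equals the required value, not μ_s N.

f ≈ 1.45 N (up the incline)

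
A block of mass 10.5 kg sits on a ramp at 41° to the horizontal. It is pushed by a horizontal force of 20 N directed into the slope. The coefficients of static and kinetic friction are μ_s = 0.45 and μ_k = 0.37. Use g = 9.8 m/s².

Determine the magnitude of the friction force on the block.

f ≈ 33.6 N (up the incline)

Resolve perpendicular to the incline: N = m g cos θ + P sin θ = 10.5×9.8×cos 41° + 20×sin 41° = 90.78 N.
Along the incline, the net driving force (taking up-slope positive) is P cos θ − m g sin θ = 15.09 − 67.51 = -52.41 N, so equilibrium requires friction f = 52.41 N (up-slope).
The limit of static friction is μ_s N = 40.85 N.
The required 52.41 N exceeds the static limit, so the block slides down-slope and f = μ_k N = 0.37×90.78 = 33.6 N.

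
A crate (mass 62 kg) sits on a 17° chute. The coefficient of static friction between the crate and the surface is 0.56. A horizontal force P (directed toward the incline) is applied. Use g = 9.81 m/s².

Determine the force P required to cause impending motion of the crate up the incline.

P ≈ 635 N

At impending motion up the slope, friction acts down-slope at its limit: f = μ_s N.
Perpendicular to the incline: N = m g cos θ + P sin θ.
Along the incline: P cos θ = m g sin θ + μ_s N = m g sin θ + μ_s (m g cos θ + P sin θ).
Solving, P (cos θ − μ_s sin θ) = m g (sin θ + μ_s cos θ), so P = 62×9.81×(sin 17° + 0.56 cos 17°)/(cos 17° − 0.56 sin 17°) = 608×0.8279/0.7926 = 635 N.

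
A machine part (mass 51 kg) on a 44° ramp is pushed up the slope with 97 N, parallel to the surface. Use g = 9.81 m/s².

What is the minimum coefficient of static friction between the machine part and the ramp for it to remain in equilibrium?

N = m g cos θ = 359.9 N.
Friction must make up the shortfall along the incline: f = m g sin θ − P = 347.5 − 97 = 250.5 N.
At the threshold f = μ_s N, so μ_s,min = 250.5/359.9 = 0.696.

μ_s,min ≈ 0.696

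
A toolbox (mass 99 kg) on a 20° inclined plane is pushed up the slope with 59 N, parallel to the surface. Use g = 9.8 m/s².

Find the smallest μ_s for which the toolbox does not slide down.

N = m g cos θ = 911.7 N.
Friction must make up the shortfall along the incline: f = m g sin θ − P = 331.8 − 59 = 272.8 N.
At the threshold f = μ_s N, so μ_s,min = 272.8/911.7 = 0.299.

μ_s,min ≈ 0.299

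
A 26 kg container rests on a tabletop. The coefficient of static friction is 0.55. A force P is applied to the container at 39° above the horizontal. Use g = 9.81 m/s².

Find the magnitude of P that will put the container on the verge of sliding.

P ≈ 125 N

N = m g − P sin α (the pull lifts the container).
At impending slip, P cos α = μ_s N = μ_s (m g − P sin α).
Solving: P (cos α + μ_s sin α) = μ_s m g → P = 0.55×255/(cos 39° + 0.55 sin 39°) = 140/1.123 = 125 N.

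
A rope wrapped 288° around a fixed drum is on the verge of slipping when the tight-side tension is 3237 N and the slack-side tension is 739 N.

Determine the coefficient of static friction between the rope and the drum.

μ ≈ 0.294

T₂/T₁ = e^{μβ} → μ = ln(T₂/T₁)/β.
β = 288° = 5.027 rad.
μ = ln(3237/739)/5.027 = ln(4.38)/5.027 = 0.294.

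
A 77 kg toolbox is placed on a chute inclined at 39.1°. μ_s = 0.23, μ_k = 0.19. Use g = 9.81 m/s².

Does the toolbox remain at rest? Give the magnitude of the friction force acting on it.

N = m g cos θ = 586 N.
Down-slope weight component: m g sin θ = 476 N.
μ_s N = 135 N.
476 > 135 N, so it slides; kinetic friction f = μ_k N = 0.19×586 = 111 N.

f ≈ 111 N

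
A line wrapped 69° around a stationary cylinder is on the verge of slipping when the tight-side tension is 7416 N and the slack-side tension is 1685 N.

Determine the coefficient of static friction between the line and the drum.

μ ≈ 1.23

T₂/T₁ = e^{μβ} → μ = ln(T₂/T₁)/β.
β = 69° = 1.204 rad.
μ = ln(7416/1685)/1.204 = ln(4.401)/1.204 = 1.23.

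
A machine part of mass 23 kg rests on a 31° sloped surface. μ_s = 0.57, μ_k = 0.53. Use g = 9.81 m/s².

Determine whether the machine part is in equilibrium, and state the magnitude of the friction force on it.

f ≈ 103 N

N = m g cos θ = 193 N.
Down-slope weight component: m g sin θ = 116 N.
μ_s N = 110 N.
116 > 110 N, so it slides; kinetic friction f = μ_k N = 0.53×193 = 103 N.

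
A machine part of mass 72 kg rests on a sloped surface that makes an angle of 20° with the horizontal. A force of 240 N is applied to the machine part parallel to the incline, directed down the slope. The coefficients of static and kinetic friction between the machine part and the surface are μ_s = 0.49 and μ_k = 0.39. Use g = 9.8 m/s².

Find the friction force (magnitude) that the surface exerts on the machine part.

f ≈ 259 N (up the incline)

Normal force: N = m g cos θ = 72 × 9.8 × cos 20° = 663 N.
For equilibrium along the incline the friction force must supply f = m g sin θ + P = 241.3 + 240 = 481.3 N (positive meaning up-slope).
The static-friction ceiling is μ_s N = 0.49 × 663 = 324.9 N.
Since |481.3| > 324.9 N, static friction cannot hold it; the machine part slides down the incline and kinetic friction applies: f = μ_k N = 0.39 × 663 = 259 N.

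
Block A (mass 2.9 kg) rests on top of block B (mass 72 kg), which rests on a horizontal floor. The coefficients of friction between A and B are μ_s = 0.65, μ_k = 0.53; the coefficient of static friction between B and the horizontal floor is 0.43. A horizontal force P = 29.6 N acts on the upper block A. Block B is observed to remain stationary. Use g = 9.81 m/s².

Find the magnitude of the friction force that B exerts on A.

Normal force at the A–B interface: N₁ = m_A g = 28.45 N.
Maximum static friction on A from B: μ_s N₁ = 0.65×28.45 = 18.49 N.
Since P = 29.6 N > 18.49 N, A slides on B; the A–B friction is kinetic: f₁ = μ_k N₁ = 0.53×28.45 = 15.1 N.
B experiences an equal 15.1 N forward from A (third law). B is in equilibrium, so the floor supplies f₂ = 15.1 N of static friction (limit μ_s(m_A+m_B)g = 316 N, not exceeded).

f ≈ 15.1 N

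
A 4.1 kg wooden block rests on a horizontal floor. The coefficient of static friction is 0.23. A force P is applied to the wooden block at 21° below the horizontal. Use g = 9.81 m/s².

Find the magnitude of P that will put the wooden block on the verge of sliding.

N = m g + P sin α (the push presses the wooden block into the horizontal floor).
At impending slip, P cos α = μ_s N = μ_s (m g + P sin α).
Solving: P (cos α − μ_s sin α) = μ_s m g → P = 0.23×40.2/(cos 21° − 0.23 sin 21°) = 9.25/0.8512 = 10.9 N.

P ≈ 10.9 N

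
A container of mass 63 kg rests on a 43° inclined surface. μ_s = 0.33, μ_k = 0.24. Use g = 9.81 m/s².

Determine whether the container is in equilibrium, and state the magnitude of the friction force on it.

f ≈ 108 N

N = m g cos θ = 452 N.
Down-slope weight component: m g sin θ = 421 N.
μ_s N = 149 N.
421 > 149 N, so it slides; kinetic friction f = μ_k N = 0.24×452 = 108 N.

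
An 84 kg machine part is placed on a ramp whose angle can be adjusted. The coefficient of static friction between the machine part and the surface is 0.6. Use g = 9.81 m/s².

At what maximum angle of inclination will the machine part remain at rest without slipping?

θ_max ≈ 31°

At the slip threshold, m g sin θ = μ_s · m g cos θ, so tan θ = μ_s.
θ_max = arctan(0.6) = 31°.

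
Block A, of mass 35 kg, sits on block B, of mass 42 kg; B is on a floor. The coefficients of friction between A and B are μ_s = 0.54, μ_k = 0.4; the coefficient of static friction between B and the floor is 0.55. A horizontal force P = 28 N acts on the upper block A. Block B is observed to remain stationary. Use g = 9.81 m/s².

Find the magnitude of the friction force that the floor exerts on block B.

Normal force at the A–B interface: N₁ = m_A g = 343.4 N.
So the A–B interface can sustain at most μ_s N₁ = 185.4 N of static friction.
P = 28 N is within that limit, so A and B move together (both at rest); the A–B friction is simply f₁ = P = 28 N.
By Newton's third law B feels 28 N forward from A. With B stationary, the floor's static friction on B balances it: f₂ = 28 N (well within μ_s(m_A+m_B)g = 415.5 N).

f ≈ 28 N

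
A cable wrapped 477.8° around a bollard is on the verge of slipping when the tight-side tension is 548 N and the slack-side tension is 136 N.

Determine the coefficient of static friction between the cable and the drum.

μ ≈ 0.167

T₂/T₁ = e^{μβ} → μ = ln(T₂/T₁)/β.
β = 477.8° = 8.339 rad.
μ = ln(548/136)/8.339 = ln(4.029)/8.339 = 0.167.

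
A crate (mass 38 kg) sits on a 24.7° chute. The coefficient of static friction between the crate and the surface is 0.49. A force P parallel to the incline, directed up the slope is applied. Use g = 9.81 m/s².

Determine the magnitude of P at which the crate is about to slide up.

P ≈ 322 N

At impending motion up the slope, friction acts down-slope at its limit: f = μ_s N.
P is parallel to the surface, so N = m g cos θ = 339 N.
Along the incline: P = m g sin θ + μ_s N = 156 + 0.49×339 = 322 N.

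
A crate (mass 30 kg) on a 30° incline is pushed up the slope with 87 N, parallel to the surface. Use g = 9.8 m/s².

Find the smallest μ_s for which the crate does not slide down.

N = m g cos θ = 254.6 N.
Friction must make up the shortfall along the incline: f = m g sin θ − P = 147 − 87 = 60 N.
At the threshold f = μ_s N, so μ_s,min = 60/254.6 = 0.236.

μ_s,min ≈ 0.236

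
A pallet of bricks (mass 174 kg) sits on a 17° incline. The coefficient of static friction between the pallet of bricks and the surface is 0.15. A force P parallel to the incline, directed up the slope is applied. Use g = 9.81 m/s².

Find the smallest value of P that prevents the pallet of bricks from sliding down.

P_min ≈ 254 N

The pallet of bricks tends to slide down (tan θ > μ_s), so at the point of impending slip friction acts up-slope at its limit: f = μ_s N.
P is parallel to the surface, so N = m g cos θ = 1630 N.
Along the incline: P + μ_s N = m g sin θ, so P = 499 − 0.15×1630 = 254 N.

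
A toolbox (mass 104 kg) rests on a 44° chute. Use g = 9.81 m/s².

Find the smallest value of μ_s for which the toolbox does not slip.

μ_s,min ≈ 0.966

At the slip threshold m g sin θ = μ_s m g cos θ, so μ_s,min = tan θ.
μ_s,min = tan 44° = 0.966.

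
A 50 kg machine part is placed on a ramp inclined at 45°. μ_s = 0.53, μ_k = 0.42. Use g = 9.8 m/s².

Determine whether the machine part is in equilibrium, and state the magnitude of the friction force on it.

f ≈ 146 N

N = m g cos θ = 346 N.
Down-slope weight component: m g sin θ = 346 N.
μ_s N = 184 N.
346 > 184 N, so it slides; kinetic friction f = μ_k N = 0.42×346 = 146 N.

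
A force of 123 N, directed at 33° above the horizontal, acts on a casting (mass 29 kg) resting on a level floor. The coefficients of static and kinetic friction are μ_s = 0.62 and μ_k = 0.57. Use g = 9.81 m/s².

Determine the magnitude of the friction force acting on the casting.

The vertical component of P reduces the normal force: N = m g − P sin α = 284.5 − 66.99 = 217.5 N.
The horizontal driving force is P cos α = 103.2 N, so equilibrium needs friction f = 103.2 N.
The static-friction limit is μ_s N = 134.8 N.
Since 103.2 N does not exceed the limit, the casting stays at rest and f = 103 N.

f ≈ 103 N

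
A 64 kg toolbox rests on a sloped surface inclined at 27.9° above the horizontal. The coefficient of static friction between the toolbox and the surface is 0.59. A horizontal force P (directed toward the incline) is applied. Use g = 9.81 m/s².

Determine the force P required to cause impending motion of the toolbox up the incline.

P ≈ 1020 N

At impending motion up the slope, friction acts down-slope at its limit: f = μ_s N.
Perpendicular to the incline: N = m g cos θ + P sin θ.
Along the incline: P cos θ = m g sin θ + μ_s N = m g sin θ + μ_s (m g cos θ + P sin θ).
Solving, P (cos θ − μ_s sin θ) = m g (sin θ + μ_s cos θ), so P = 64×9.81×(sin 27.9° + 0.59 cos 27.9°)/(cos 27.9° − 0.59 sin 27.9°) = 628×0.9894/0.6077 = 1020 N.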